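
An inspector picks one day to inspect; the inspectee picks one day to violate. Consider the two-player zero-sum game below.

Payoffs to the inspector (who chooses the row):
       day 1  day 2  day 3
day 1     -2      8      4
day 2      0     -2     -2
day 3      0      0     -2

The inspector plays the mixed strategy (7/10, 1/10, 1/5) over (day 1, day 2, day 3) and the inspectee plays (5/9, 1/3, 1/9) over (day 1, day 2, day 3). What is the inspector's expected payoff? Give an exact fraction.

19/15

Against (5/9, 1/3, 1/9), each row's expected payoff is day 1: 2; day 2: -8/9; day 3: -2/9.
Taking the (7/10, 1/10, 1/5)-weighted average: (7/10)·(2) + (1/10)·(-8/9) + (1/5)·(-2/9) = 19/15.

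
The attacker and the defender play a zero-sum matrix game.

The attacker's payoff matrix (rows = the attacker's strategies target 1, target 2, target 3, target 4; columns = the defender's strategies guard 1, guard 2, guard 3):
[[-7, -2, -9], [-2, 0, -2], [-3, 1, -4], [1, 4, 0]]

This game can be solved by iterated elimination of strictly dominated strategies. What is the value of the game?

Row target 1 is strictly dominated by row target 2 (-2>-7, 0>-2, -2>-9); eliminate target 1.
Column guard 2 is strictly dominated by guard 1 for the defender (-2<0, -3<1, 1<4); eliminate guard 2.
Row target 3 is strictly dominated by row target 2 (-2>-3, -2>-4); eliminate target 3.
Row target 2 is strictly dominated by row target 4 (1>-2, 0>-2); eliminate target 2.
Column guard 1 is strictly dominated by guard 3 for the defender (0<1); eliminate guard 1.
Only (target 4, guard 3) remains, with payoff 0.

0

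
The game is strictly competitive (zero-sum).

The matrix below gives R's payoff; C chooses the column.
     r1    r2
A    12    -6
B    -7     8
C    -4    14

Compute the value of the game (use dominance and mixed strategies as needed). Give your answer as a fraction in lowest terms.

Row B is strictly dominated by row C, so R never plays it.
The remaining 2×2 game on (A, C) × (r1, r2) has no saddle point. Let R play A with probability p; indifference gives 12p − 4(1−p) = −6p + 14(1−p), so p = 1/2.
Similarly C's optimal q on r1 is 5/9, and the value is 12·(5/9) + (-6)·(4/9) = 4.

4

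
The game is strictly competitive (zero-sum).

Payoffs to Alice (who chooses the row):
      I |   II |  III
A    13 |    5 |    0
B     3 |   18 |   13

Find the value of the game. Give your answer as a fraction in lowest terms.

Column II is strictly dominated by III for Bob (it gives Alice more in every row).
The remaining 2×2 game on (A, B) × (I, III) has no saddle point. Let Alice play A with probability p; indifference gives 13p + 3(1−p) = 13(1−p), so p = 10/23.
Similarly Bob's optimal q on I is 13/23, and the value is 13·(13/23) + (0)·(10/23) = 169/23.

169/23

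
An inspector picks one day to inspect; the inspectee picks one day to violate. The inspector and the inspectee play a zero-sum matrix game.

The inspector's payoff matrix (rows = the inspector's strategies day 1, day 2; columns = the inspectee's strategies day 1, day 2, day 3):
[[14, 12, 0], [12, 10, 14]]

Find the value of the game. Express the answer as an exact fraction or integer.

21/2

Column day 1 is strictly dominated by day 2 for the inspectee (it gives the inspector more in every row).
The remaining 2×2 game on (day 1, day 2) × (day 2, day 3) has no saddle point. Let the inspector play day 1 with probability p; indifference gives 12p + 10(1−p) = 14(1−p), so p = 1/4.
Similarly the inspectee's optimal q on day 2 is 7/8, and the value is 12·(7/8) + (0)·(1/8) = 21/2.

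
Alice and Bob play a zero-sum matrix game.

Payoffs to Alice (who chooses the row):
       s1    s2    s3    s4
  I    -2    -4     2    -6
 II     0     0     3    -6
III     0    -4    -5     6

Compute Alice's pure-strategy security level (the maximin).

The worst-case payoff for each row is I: -6, II: -6, III: -5.
The best of these is -5.

-5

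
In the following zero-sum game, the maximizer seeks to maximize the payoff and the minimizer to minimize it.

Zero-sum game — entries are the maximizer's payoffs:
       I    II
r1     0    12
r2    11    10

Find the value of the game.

132/13

Row minima are 0 and 10, so the maximizer's maximin is 10; column maxima are 11 and 12, so the minimizer's minimax is 11. These differ, so the equilibrium is in mixed strategies.
Let the maximizer play r1 with probability p. The minimizer is indifferent when 11(1−p) = 12p + 10(1−p), giving p = 1/13.
Let the minimizer play I with probability q. The maximizer is indifferent when 12(1−q) = 11q + 10(1−q), giving q = 2/13.
The value is 0·(2/13) + (12)·(11/13) = 132/13.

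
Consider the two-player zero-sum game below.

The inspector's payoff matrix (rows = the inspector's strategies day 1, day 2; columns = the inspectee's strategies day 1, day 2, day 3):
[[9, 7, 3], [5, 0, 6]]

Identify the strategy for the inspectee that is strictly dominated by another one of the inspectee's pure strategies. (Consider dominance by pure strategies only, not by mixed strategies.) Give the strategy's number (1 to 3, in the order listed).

1

The inspectee prefers columns that give the inspector less. Compare day 1 with day 2: 7 < 9, 0 < 5.
So day 2 strictly dominates day 1 for the inspectee; day 1 is strictly dominated.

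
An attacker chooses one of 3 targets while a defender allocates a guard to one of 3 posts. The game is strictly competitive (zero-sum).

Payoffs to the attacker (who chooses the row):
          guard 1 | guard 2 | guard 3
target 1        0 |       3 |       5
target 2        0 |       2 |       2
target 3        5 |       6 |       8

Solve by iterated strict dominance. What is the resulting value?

Row target 2 is strictly dominated by row target 3 (5>0, 6>2, 8>2); eliminate target 2.
Column guard 2 is strictly dominated by guard 1 for the defender (0<3, 5<6); eliminate guard 2.
Column guard 3 is strictly dominated by guard 1 for the defender (0<5, 5<8); eliminate guard 3.
Row target 1 is strictly dominated by row target 3 (5>0); eliminate target 1.
Only (target 3, guard 1) remains, with payoff 5.

5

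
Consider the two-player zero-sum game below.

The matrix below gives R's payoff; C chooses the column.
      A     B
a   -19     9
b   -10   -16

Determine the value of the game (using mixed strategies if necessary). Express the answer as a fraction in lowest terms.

Row minima are -19 and -16, so R's maximin is -16; column maxima are -10 and 9, so C's minimax is -10. These differ, so the equilibrium is in mixed strategies.
Let R play a with probability p. C is indifferent when −19p − 10(1−p) = 9p − 16(1−p), giving p = 3/17.
Let C play A with probability q. R is indifferent when −19q + 9(1−q) = −10q − 16(1−q), giving q = 25/34.
The value is -19·(25/34) + (9)·(9/34) = -197/17.

-197/17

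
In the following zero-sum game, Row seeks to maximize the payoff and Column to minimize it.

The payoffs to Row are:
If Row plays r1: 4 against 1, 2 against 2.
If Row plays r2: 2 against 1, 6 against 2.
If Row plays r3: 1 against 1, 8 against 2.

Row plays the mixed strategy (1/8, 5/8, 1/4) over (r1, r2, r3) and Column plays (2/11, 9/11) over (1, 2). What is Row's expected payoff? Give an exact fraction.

58/11

Against (2/11, 9/11), each row's expected payoff is r1: 26/11; r2: 58/11; r3: 74/11.
Taking the (1/8, 5/8, 1/4)-weighted average: (1/8)·(26/11) + (5/8)·(58/11) + (1/4)·(74/11) = 58/11.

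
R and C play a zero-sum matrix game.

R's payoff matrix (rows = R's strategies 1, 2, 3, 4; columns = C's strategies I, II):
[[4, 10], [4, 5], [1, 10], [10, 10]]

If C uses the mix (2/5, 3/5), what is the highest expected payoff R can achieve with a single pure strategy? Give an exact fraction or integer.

1: (4)·(2/5) + (10)·(3/5) = 38/5.
2: (4)·(2/5) + (5)·(3/5) = 23/5.
3: (1)·(2/5) + (10)·(3/5) = 32/5.
4: (10)·(2/5) + (10)·(3/5) = 10.
The best pure response is 4 with expected payoff 10.

10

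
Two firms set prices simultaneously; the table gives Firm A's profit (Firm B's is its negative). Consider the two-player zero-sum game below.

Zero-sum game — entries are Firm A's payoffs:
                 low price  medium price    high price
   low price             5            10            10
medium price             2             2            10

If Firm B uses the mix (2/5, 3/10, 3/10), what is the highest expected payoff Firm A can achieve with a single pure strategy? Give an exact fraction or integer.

low price: (5)·(2/5) + (10)·(3/10) + (10)·(3/10) = 8.
medium price: (2)·(2/5) + (2)·(3/10) + (10)·(3/10) = 22/5.
The best pure response is low price with expected payoff 8.

8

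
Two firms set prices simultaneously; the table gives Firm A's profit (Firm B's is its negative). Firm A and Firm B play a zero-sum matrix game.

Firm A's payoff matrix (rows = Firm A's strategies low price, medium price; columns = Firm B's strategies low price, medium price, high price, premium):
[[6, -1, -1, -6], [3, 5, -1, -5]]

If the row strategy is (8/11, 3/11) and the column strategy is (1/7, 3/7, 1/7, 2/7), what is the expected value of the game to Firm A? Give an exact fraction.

Against (1/7, 3/7, 1/7, 2/7), each row's expected payoff is low price: -10/7; medium price: 1.
Taking the (8/11, 3/11)-weighted average: (8/11)·(-10/7) + (3/11)·(1) = -59/77.

-59/77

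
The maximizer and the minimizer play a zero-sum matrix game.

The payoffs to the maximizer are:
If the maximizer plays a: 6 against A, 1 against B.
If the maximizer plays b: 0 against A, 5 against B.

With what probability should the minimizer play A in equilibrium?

Row minima are 1 and 0, so the maximizer's maximin is 1; column maxima are 6 and 5, so the minimizer's minimax is 5. These differ, so the equilibrium is in mixed strategies.
Let the minimizer play A with probability q. The maximizer is indifferent when 6q + (1−q) = 5(1−q), giving q = 2/5.

2/5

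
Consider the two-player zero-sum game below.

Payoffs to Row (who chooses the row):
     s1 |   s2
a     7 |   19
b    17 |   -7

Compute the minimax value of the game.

31/3

Row minima are 7 and -7, so Row's maximin is 7; column maxima are 17 and 19, so Column's minimax is 17. These differ, so the equilibrium is in mixed strategies.
Let Row play a with probability p. Column is indifferent when 7p + 17(1−p) = 19p − 7(1−p), giving p = 2/3.
Let Column play s1 with probability q. Row is indifferent when 7q + 19(1−q) = 17q − 7(1−q), giving q = 13/18.
The value is 7·(13/18) + (19)·(5/18) = 31/3.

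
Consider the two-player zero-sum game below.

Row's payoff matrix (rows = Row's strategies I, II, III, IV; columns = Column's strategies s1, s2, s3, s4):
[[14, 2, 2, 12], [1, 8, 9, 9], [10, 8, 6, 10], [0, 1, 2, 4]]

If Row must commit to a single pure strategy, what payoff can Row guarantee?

The worst-case payoff for each row is I: 2, II: 1, III: 6, IV: 0.
The best of these is 6.

6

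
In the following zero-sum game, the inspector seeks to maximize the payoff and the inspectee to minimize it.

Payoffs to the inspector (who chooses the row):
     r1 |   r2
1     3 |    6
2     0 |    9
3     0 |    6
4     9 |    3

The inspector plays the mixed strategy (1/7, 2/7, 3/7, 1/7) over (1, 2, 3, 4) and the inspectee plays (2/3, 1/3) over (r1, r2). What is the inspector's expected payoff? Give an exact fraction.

Against (2/3, 1/3), each row's expected payoff is 1: 4; 2: 3; 3: 2; 4: 7.
Taking the (1/7, 2/7, 3/7, 1/7)-weighted average: (1/7)·(4) + (2/7)·(3) + (3/7)·(2) + (1/7)·(7) = 23/7.

23/7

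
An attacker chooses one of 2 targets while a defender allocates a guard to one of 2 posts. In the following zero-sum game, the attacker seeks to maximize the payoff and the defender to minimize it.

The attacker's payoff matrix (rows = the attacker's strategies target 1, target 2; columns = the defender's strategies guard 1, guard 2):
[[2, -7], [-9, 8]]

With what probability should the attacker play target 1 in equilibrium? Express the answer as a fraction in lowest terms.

Row minima are -7 and -9, so the attacker's maximin is -7; column maxima are 2 and 8, so the defender's minimax is 2. These differ, so the equilibrium is in mixed strategies.
Let the attacker play target 1 with probability p. The defender is indifferent when 2p − 9(1−p) = −7p + 8(1−p), giving p = 17/26.

17/26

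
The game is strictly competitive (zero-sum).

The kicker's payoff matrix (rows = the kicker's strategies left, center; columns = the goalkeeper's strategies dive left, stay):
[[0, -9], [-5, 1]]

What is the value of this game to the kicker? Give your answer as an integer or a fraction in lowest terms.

-3

Row minima are -9 and -5, so the kicker's maximin is -5; column maxima are 0 and 1, so the goalkeeper's minimax is 0. These differ, so the equilibrium is in mixed strategies.
Let the kicker play left with probability p. The goalkeeper is indifferent when −5(1−p) = −9p + (1−p), giving p = 2/5.
Let the goalkeeper play dive left with probability q. The kicker is indifferent when −9(1−q) = −5q + (1−q), giving q = 2/3.
The value is 0·(2/3) + (-9)·(1/3) = -3.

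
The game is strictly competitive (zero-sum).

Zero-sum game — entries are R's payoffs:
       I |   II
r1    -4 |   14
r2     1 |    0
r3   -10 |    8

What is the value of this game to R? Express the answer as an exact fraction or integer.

14/19

Row r3 is strictly dominated by row r1, so R never plays it.
The remaining 2×2 game on (r1, r2) × (I, II) has no saddle point. Let R play r1 with probability p; indifference gives −4p + (1−p) = 14p, so p = 1/19.
Similarly C's optimal q on I is 14/19, and the value is -4·(14/19) + (14)·(5/19) = 14/19.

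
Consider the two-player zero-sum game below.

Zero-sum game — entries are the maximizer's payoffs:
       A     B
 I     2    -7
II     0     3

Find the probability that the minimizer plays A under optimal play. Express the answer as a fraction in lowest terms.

Row minima are -7 and 0, so the maximizer's maximin is 0; column maxima are 2 and 3, so the minimizer's minimax is 2. These differ, so the equilibrium is in mixed strategies.
Let the minimizer play A with probability q. The maximizer is indifferent when 2q − 7(1−q) = 3(1−q), giving q = 5/6.

5/6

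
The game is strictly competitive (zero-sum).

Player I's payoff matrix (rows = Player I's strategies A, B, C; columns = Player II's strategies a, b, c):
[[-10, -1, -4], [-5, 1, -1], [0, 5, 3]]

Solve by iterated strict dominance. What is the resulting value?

0

Column b is strictly dominated by a for Player II (-10<-1, -5<1, 0<5); eliminate b.
Row B is strictly dominated by row C (0>-5, 3>-1); eliminate B.
Row A is strictly dominated by row C (0>-10, 3>-4); eliminate A.
Column c is strictly dominated by a for Player II (0<3); eliminate c.
Only (C, a) remains, with payoff 0.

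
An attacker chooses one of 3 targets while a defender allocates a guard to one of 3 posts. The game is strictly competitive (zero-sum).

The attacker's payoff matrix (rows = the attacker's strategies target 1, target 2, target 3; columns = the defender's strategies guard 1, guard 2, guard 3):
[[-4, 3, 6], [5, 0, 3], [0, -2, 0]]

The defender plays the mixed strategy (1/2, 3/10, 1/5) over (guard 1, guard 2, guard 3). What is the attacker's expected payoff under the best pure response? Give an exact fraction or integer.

target 1: (-4)·(1/2) + (3)·(3/10) + (6)·(1/5) = 1/10.
target 2: (5)·(1/2) + (0)·(3/10) + (3)·(1/5) = 31/10.
target 3: (0)·(1/2) + (-2)·(3/10) + (0)·(1/5) = -3/5.
The best pure response is target 2 with expected payoff 31/10.

31/10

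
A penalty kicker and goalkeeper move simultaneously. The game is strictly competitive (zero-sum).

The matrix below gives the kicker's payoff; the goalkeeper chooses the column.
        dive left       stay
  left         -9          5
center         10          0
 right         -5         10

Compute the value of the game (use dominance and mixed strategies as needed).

Row left is strictly dominated by row right, so the kicker never plays it.
The remaining 2×2 game on (center, right) × (dive left, stay) has no saddle point. Let the kicker play center with probability p; indifference gives 10p − 5(1−p) = 10(1−p), so p = 3/5.
Similarly the goalkeeper's optimal q on dive left is 2/5, and the value is 10·(2/5) + (0)·(3/5) = 4.

4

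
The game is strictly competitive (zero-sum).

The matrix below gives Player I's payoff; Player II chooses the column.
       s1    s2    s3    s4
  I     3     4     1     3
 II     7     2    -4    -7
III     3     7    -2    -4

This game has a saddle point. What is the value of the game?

1

Row minima: 1, -7, -4 → Player I's maximin is 1.
Column maxima: 7, 7, 1, 3 → Player II's minimax is 1.
They coincide at (I, s3), so the value is 1.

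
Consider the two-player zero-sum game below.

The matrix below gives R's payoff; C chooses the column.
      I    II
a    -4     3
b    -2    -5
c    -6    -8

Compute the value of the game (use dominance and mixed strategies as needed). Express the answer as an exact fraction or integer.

Row c is strictly dominated by row b, so R never plays it.
The remaining 2×2 game on (a, b) × (I, II) has no saddle point. Let R play a with probability p; indifference gives −4p − 2(1−p) = 3p − 5(1−p), so p = 3/10.
Similarly C's optimal q on I is 4/5, and the value is -4·(4/5) + (3)·(1/5) = -13/5.

-13/5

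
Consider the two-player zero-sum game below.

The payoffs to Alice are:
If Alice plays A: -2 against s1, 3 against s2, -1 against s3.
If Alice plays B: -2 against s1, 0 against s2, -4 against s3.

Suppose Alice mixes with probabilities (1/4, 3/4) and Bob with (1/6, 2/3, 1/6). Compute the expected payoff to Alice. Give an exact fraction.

-3/8

Against (1/6, 2/3, 1/6), each row's expected payoff is A: 3/2; B: -1.
Taking the (1/4, 3/4)-weighted average: (1/4)·(3/2) + (3/4)·(-1) = -3/8.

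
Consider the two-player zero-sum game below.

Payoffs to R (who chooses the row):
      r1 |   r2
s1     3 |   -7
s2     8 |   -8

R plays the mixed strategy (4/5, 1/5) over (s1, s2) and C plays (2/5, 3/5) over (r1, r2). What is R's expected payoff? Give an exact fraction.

-68/25

Against (2/5, 3/5), each row's expected payoff is s1: -3; s2: -8/5.
Taking the (4/5, 1/5)-weighted average: (4/5)·(-3) + (1/5)·(-8/5) = -68/25.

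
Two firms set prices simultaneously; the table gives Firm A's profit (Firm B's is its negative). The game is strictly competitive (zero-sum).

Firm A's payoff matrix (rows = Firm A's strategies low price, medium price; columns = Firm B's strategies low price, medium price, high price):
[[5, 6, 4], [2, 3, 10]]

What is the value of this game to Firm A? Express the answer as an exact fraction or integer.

Column medium price is strictly dominated by low price for Firm B (it gives Firm A more in every row).
The remaining 2×2 game on (low price, medium price) × (low price, high price) has no saddle point. Let Firm A play low price with probability p; indifference gives 5p + 2(1−p) = 4p + 10(1−p), so p = 8/9.
Similarly Firm B's optimal q on low price is 2/3, and the value is 5·(2/3) + (4)·(1/3) = 14/3.

14/3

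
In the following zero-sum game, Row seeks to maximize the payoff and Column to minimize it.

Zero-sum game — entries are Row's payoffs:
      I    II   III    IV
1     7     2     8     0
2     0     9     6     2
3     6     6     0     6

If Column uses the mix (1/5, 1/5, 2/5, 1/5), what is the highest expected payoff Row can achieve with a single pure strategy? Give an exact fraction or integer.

5

1: (7)·(1/5) + (2)·(1/5) + (8)·(2/5) + (0)·(1/5) = 5.
2: (0)·(1/5) + (9)·(1/5) + (6)·(2/5) + (2)·(1/5) = 23/5.
3: (6)·(1/5) + (6)·(1/5) + (0)·(2/5) + (6)·(1/5) = 18/5.
The best pure response is 1 with expected payoff 5.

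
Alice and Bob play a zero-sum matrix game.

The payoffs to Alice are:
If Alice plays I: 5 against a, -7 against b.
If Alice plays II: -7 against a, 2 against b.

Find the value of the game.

Row minima are -7 and -7, so Alice's maximin is -7; column maxima are 5 and 2, so Bob's minimax is 2. These differ, so the equilibrium is in mixed strategies.
Let Alice play I with probability p. Bob is indifferent when 5p − 7(1−p) = −7p + 2(1−p), giving p = 3/7.
Let Bob play a with probability q. Alice is indifferent when 5q − 7(1−q) = −7q + 2(1−q), giving q = 3/7.
The value is 5·(3/7) + (-7)·(4/7) = -13/7.

-13/7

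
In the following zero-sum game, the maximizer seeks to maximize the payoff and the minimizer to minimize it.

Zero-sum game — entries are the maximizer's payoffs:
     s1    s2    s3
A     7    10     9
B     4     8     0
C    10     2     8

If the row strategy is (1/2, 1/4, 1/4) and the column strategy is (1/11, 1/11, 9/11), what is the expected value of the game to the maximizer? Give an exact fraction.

Against (1/11, 1/11, 9/11), each row's expected payoff is A: 98/11; B: 12/11; C: 84/11.
Taking the (1/2, 1/4, 1/4)-weighted average: (1/2)·(98/11) + (1/4)·(12/11) + (1/4)·(84/11) = 73/11.

73/11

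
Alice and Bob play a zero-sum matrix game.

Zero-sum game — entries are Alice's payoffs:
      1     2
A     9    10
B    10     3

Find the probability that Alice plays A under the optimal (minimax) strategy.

Row minima are 9 and 3, so Alice's maximin is 9; column maxima are 10 and 10, so Bob's minimax is 10. These differ, so the equilibrium is in mixed strategies.
Let Alice play A with probability p. Bob is indifferent when 9p + 10(1−p) = 10p + 3(1−p), giving p = 7/8.

7/8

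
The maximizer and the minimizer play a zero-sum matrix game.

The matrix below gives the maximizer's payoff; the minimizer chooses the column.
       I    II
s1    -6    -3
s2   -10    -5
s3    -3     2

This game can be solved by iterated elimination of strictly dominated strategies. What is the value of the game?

Row s1 is strictly dominated by row s3 (-3>-6, 2>-3); eliminate s1.
Column II is strictly dominated by I for the minimizer (-10<-5, -3<2); eliminate II.
Row s2 is strictly dominated by row s3 (-3>-10); eliminate s2.
Only (s3, I) remains, with payoff -3.

-3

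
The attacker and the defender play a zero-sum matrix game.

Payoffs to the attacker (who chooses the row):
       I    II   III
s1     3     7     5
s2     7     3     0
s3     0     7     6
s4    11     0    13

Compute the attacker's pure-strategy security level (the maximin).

3

The worst-case payoff for each row is s1: 3, s2: 0, s3: 0, s4: 0.
The best of these is 3.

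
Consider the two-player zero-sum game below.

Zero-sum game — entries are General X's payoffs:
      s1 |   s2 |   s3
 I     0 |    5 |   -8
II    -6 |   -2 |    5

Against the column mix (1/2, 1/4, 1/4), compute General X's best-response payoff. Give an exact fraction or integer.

I: (0)·(1/2) + (5)·(1/4) + (-8)·(1/4) = -3/4.
II: (-6)·(1/2) + (-2)·(1/4) + (5)·(1/4) = -9/4.
The best pure response is I with expected payoff -3/4.

-3/4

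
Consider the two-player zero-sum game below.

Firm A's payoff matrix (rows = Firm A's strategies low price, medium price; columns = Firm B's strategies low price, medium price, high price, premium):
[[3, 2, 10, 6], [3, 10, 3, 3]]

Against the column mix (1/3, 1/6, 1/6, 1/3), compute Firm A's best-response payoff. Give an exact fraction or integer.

5

low price: (3)·(1/3) + (2)·(1/6) + (10)·(1/6) + (6)·(1/3) = 5.
medium price: (3)·(1/3) + (10)·(1/6) + (3)·(1/6) + (3)·(1/3) = 25/6.
The best pure response is low price with expected payoff 5.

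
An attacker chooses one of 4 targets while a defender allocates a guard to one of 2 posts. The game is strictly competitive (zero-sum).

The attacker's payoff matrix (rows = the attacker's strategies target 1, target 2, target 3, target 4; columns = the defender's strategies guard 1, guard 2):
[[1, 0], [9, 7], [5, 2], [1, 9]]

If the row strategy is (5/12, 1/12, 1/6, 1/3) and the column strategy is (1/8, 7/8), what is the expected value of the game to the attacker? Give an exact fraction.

119/32

Against (1/8, 7/8), each row's expected payoff is target 1: 1/8; target 2: 29/4; target 3: 19/8; target 4: 8.
Taking the (5/12, 1/12, 1/6, 1/3)-weighted average: (5/12)·(1/8) + (1/12)·(29/4) + (1/6)·(19/8) + (1/3)·(8) = 119/32.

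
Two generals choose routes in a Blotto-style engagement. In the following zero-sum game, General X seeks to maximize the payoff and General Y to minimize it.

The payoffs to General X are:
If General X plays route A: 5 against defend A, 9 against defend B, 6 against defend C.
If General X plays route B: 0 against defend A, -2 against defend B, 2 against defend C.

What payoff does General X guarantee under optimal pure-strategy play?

Row minima: 5, -2 → General X's maximin is 5.
Column maxima: 5, 9, 6 → General Y's minimax is 5.
They coincide at (route A, defend A), so the value is 5.

5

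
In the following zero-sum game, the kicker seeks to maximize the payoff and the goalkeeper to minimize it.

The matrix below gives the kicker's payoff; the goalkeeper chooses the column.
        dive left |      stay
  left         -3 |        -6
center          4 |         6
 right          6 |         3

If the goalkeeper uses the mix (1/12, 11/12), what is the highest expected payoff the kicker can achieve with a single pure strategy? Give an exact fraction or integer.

35/6

left: (-3)·(1/12) + (-6)·(11/12) = -23/4.
center: (4)·(1/12) + (6)·(11/12) = 35/6.
right: (6)·(1/12) + (3)·(11/12) = 13/4.
The best pure response is center with expected payoff 35/6.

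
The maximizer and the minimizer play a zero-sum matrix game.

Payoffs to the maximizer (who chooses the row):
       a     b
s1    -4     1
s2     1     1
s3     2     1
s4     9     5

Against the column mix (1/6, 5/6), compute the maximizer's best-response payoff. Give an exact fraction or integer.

17/3

s1: (-4)·(1/6) + (1)·(5/6) = 1/6.
s2: (1)·(1/6) + (1)·(5/6) = 1.
s3: (2)·(1/6) + (1)·(5/6) = 7/6.
s4: (9)·(1/6) + (5)·(5/6) = 17/3.
The best pure response is s4 with expected payoff 17/3.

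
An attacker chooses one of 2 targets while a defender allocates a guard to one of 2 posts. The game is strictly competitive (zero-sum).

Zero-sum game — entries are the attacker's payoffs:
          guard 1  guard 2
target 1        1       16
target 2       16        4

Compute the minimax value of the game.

28/3

Row minima are 1 and 4, so the attacker's maximin is 4; column maxima are 16 and 16, so the defender's minimax is 16. These differ, so the equilibrium is in mixed strategies.
Let the attacker play target 1 with probability p. The defender is indifferent when p + 16(1−p) = 16p + 4(1−p), giving p = 4/9.
Let the defender play guard 1 with probability q. The attacker is indifferent when q + 16(1−q) = 16q + 4(1−q), giving q = 4/9.
The value is 1·(4/9) + (16)·(5/9) = 28/3.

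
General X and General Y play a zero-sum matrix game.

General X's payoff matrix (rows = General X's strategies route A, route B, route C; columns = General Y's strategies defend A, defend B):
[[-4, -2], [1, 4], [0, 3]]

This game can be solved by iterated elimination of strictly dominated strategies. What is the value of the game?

1

Column defend B is strictly dominated by defend A for General Y (-4<-2, 1<4, 0<3); eliminate defend B.
Row route C is strictly dominated by row route B (1>0); eliminate route C.
Row route A is strictly dominated by row route B (1>-4); eliminate route A.
Only (route B, defend A) remains, with payoff 1.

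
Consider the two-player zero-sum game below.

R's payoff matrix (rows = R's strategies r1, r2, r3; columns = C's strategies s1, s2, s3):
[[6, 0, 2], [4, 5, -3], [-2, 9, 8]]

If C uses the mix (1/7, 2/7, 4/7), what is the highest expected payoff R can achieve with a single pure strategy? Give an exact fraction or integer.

48/7

r1: (6)·(1/7) + (0)·(2/7) + (2)·(4/7) = 2.
r2: (4)·(1/7) + (5)·(2/7) + (-3)·(4/7) = 2/7.
r3: (-2)·(1/7) + (9)·(2/7) + (8)·(4/7) = 48/7.
The best pure response is r3 with expected payoff 48/7.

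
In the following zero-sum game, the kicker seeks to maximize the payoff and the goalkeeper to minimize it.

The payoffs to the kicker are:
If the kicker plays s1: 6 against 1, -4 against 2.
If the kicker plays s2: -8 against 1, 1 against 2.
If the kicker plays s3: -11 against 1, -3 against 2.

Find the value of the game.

-26/19

Row s3 is strictly dominated by row s2, so the kicker never plays it.
The remaining 2×2 game on (s1, s2) × (1, 2) has no saddle point. Let the kicker play s1 with probability p; indifference gives 6p − 8(1−p) = −4p + (1−p), so p = 9/19.
Similarly the goalkeeper's optimal q on 1 is 5/19, and the value is 6·(5/19) + (-4)·(14/19) = -26/19.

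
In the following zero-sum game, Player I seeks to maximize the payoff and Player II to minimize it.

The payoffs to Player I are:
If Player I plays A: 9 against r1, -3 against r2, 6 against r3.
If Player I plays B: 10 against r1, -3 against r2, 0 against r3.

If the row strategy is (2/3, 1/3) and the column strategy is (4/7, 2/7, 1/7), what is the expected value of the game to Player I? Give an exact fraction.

106/21

Against (4/7, 2/7, 1/7), each row's expected payoff is A: 36/7; B: 34/7.
Taking the (2/3, 1/3)-weighted average: (2/3)·(36/7) + (1/3)·(34/7) = 106/21.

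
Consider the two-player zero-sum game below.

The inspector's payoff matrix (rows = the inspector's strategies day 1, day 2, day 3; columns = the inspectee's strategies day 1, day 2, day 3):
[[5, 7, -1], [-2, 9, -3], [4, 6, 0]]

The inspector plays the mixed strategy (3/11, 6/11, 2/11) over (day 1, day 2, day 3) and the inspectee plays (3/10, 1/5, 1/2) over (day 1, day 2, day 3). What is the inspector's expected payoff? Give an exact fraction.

Against (3/10, 1/5, 1/2), each row's expected payoff is day 1: 12/5; day 2: -3/10; day 3: 12/5.
Taking the (3/11, 6/11, 2/11)-weighted average: (3/11)·(12/5) + (6/11)·(-3/10) + (2/11)·(12/5) = 51/55.

51/55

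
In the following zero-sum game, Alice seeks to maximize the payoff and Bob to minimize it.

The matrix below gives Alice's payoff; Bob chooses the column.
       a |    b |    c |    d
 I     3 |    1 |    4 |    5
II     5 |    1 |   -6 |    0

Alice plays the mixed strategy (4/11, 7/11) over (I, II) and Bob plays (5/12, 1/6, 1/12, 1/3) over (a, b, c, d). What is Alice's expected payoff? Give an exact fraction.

311/132

Against (5/12, 1/6, 1/12, 1/3), each row's expected payoff is I: 41/12; II: 7/4.
Taking the (4/11, 7/11)-weighted average: (4/11)·(41/12) + (7/11)·(7/4) = 311/132.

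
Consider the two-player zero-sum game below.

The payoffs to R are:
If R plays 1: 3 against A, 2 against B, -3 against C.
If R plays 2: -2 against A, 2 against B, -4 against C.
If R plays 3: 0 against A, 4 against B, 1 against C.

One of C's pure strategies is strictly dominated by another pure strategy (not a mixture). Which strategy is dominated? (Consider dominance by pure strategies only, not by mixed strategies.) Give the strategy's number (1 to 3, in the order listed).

2

C prefers columns that give R less. Compare B with C: -3 < 2, -4 < 2, 1 < 4.
So C strictly dominates B for C; B is strictly dominated.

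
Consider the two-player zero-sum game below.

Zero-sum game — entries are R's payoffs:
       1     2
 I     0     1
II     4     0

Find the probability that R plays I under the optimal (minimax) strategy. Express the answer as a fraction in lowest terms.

Row minima are 0 and 0, so R's maximin is 0; column maxima are 4 and 1, so C's minimax is 1. These differ, so the equilibrium is in mixed strategies.
Let R play I with probability p. C is indifferent when 4(1−p) = p, giving p = 4/5.

4/5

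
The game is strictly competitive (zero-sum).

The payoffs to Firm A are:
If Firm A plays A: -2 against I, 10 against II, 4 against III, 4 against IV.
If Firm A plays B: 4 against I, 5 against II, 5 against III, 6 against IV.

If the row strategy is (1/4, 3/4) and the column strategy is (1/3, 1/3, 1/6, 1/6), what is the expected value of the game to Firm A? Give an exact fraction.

Against (1/3, 1/3, 1/6, 1/6), each row's expected payoff is A: 4; B: 29/6.
Taking the (1/4, 3/4)-weighted average: (1/4)·(4) + (3/4)·(29/6) = 37/8.

37/8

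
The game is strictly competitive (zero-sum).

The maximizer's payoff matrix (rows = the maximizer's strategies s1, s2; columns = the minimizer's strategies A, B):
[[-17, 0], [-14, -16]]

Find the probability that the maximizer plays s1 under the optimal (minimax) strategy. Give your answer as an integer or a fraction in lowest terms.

Row minima are -17 and -16, so the maximizer's maximin is -16; column maxima are -14 and 0, so the minimizer's minimax is -14. These differ, so the equilibrium is in mixed strategies.
Let the maximizer play s1 with probability p. The minimizer is indifferent when −17p − 14(1−p) = −16(1−p), giving p = 2/19.

2/19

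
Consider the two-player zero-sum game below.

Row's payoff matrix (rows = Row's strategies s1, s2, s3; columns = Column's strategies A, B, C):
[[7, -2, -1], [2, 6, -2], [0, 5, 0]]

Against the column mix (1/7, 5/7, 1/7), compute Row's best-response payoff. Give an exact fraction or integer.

s1: (7)·(1/7) + (-2)·(5/7) + (-1)·(1/7) = -4/7.
s2: (2)·(1/7) + (6)·(5/7) + (-2)·(1/7) = 30/7.
s3: (0)·(1/7) + (5)·(5/7) + (0)·(1/7) = 25/7.
The best pure response is s2 with expected payoff 30/7.

30/7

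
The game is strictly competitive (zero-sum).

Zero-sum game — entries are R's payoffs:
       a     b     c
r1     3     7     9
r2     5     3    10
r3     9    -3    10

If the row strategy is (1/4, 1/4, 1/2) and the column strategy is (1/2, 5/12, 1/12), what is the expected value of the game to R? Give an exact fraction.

215/48

Against (1/2, 5/12, 1/12), each row's expected payoff is r1: 31/6; r2: 55/12; r3: 49/12.
Taking the (1/4, 1/4, 1/2)-weighted average: (1/4)·(31/6) + (1/4)·(55/12) + (1/2)·(49/12) = 215/48.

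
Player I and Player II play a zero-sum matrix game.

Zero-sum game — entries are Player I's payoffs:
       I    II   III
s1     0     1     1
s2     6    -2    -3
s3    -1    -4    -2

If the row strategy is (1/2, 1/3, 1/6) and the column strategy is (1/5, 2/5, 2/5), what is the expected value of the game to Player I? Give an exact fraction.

Against (1/5, 2/5, 2/5), each row's expected payoff is s1: 4/5; s2: -4/5; s3: -13/5.
Taking the (1/2, 1/3, 1/6)-weighted average: (1/2)·(4/5) + (1/3)·(-4/5) + (1/6)·(-13/5) = -3/10.

-3/10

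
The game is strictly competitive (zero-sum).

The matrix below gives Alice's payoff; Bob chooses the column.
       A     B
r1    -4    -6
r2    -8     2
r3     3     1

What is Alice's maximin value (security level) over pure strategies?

1

The worst-case payoff for each row is r1: -6, r2: -8, r3: 1.
The best of these is 1.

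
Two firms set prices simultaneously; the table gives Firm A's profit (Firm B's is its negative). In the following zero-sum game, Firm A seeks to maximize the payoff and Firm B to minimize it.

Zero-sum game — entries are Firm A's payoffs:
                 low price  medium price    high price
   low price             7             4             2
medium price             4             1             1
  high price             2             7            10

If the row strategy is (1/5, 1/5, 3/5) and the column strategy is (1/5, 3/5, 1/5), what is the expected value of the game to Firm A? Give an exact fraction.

Against (1/5, 3/5, 1/5), each row's expected payoff is low price: 21/5; medium price: 8/5; high price: 33/5.
Taking the (1/5, 1/5, 3/5)-weighted average: (1/5)·(21/5) + (1/5)·(8/5) + (3/5)·(33/5) = 128/25.

128/25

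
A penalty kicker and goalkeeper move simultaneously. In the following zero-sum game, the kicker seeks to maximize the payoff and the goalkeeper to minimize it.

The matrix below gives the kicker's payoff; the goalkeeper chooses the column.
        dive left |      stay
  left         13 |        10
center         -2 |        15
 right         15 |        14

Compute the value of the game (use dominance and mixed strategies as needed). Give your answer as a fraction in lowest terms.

253/18

Row left is strictly dominated by row right, so the kicker never plays it.
The remaining 2×2 game on (center, right) × (dive left, stay) has no saddle point. Let the kicker play center with probability p; indifference gives −2p + 15(1−p) = 15p + 14(1−p), so p = 1/18.
Similarly the goalkeeper's optimal q on dive left is 1/18, and the value is -2·(1/18) + (15)·(17/18) = 253/18.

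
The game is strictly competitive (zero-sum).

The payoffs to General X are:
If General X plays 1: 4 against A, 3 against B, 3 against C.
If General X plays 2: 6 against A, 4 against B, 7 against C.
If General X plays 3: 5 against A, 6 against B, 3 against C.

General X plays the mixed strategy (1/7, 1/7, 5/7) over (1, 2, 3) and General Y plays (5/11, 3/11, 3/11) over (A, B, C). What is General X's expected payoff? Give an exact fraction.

361/77

Against (5/11, 3/11, 3/11), each row's expected payoff is 1: 38/11; 2: 63/11; 3: 52/11.
Taking the (1/7, 1/7, 5/7)-weighted average: (1/7)·(38/11) + (1/7)·(63/11) + (5/7)·(52/11) = 361/77.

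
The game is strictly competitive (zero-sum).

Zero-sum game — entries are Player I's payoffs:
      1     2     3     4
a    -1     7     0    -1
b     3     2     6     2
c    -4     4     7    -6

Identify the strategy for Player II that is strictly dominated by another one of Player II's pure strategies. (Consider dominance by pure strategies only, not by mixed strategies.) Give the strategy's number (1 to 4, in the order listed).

3

Player II prefers columns that give Player I less. Compare 3 with 1: -1 < 0, 3 < 6, -4 < 7.
So 1 strictly dominates 3 for Player II; 3 is strictly dominated.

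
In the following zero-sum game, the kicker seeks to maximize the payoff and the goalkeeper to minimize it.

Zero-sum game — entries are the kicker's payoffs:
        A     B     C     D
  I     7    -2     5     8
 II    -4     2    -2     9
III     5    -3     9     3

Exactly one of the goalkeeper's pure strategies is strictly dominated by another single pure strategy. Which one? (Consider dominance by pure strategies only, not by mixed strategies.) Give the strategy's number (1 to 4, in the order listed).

4

The goalkeeper prefers columns that give the kicker less. Compare D with B: -2 < 8, 2 < 9, -3 < 3.
So B strictly dominates D for the goalkeeper; D is strictly dominated.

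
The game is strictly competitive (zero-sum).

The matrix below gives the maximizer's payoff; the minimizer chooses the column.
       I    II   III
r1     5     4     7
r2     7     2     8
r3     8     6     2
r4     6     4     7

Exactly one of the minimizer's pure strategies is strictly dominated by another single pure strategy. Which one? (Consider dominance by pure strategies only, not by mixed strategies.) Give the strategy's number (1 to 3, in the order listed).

1

The minimizer prefers columns that give the maximizer less. Compare I with II: 4 < 5, 2 < 7, 6 < 8, 4 < 6.
So II strictly dominates I for the minimizer; I is strictly dominated.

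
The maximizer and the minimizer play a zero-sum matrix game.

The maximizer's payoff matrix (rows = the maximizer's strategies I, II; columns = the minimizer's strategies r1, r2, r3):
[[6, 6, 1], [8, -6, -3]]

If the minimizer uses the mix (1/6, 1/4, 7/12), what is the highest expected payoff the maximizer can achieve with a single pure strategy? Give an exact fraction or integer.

37/12

I: (6)·(1/6) + (6)·(1/4) + (1)·(7/12) = 37/12.
II: (8)·(1/6) + (-6)·(1/4) + (-3)·(7/12) = -23/12.
The best pure response is I with expected payoff 37/12.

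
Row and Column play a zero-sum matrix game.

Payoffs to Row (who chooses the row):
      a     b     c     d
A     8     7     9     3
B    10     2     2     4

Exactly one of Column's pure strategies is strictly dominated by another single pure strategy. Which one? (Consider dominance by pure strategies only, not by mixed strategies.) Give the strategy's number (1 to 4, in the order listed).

Column prefers columns that give Row less. Compare a with b: 7 < 8, 2 < 10.
So b strictly dominates a for Column; a is strictly dominated.

1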